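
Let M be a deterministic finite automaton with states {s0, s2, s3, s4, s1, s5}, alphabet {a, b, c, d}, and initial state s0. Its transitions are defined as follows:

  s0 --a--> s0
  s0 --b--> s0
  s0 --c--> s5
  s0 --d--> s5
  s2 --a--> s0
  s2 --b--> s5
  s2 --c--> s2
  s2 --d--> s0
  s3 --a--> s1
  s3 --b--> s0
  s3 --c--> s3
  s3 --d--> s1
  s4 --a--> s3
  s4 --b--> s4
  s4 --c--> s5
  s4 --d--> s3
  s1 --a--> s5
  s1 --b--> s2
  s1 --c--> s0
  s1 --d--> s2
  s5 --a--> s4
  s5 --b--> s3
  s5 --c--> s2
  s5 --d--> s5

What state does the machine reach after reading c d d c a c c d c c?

s2

start at s0
read 'c': s0 → s5
read 'd': s5 → s5
read 'd': s5 → s5
read 'c': s5 → s2
read 'a': s2 → s0
read 'c': s0 → s5
read 'c': s5 → s2
read 'd': s2 → s0
read 'c': s0 → s5
read 'c': s5 → s2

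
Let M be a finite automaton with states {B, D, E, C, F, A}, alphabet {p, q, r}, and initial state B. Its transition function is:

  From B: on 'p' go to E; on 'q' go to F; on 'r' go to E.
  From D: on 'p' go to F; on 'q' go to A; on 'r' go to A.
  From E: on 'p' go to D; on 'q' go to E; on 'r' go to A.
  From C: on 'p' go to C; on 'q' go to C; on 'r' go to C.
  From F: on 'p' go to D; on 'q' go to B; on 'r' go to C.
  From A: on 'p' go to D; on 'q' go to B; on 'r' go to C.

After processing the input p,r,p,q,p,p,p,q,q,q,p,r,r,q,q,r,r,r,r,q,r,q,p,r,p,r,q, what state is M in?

C

B → E → A → D → A → D → F → D → A → B → F → D → A → C → C → C → C → C → C → C → C → C → C → C → C → C → C → C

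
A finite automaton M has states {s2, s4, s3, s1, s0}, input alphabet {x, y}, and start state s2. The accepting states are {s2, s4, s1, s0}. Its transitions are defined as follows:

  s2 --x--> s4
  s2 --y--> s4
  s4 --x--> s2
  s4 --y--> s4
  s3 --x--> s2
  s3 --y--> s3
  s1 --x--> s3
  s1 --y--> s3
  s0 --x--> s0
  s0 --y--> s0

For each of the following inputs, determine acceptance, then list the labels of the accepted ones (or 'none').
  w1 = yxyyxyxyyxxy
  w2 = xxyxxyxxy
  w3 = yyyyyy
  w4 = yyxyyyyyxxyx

w1, w2, w3, w4

w1: s2 → s4 → s2 → s4 → s4 → s2 → s4 → s2 → s4 → s4 → s2 → s4 → s4  → end s4, accepted
w2: s2 → s4 → s2 → s4 → s2 → s4 → s4 → s2 → s4 → s4  → end s4, accepted
w3: s2 → s4 → s4 → s4 → s4 → s4 → s4  → end s4, accepted
w4: s2 → s4 → s4 → s2 → s4 → s4 → s4 → s4 → s4 → s2 → s4 → s4 → s2  → end s2, accepted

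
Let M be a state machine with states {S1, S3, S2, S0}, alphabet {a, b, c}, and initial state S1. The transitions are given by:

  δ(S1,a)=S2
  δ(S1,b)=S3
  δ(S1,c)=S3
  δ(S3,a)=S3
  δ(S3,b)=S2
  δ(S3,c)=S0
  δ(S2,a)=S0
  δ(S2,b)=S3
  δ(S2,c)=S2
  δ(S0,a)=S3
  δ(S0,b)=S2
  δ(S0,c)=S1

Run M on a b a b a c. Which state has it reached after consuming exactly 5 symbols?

S0

S1 → S2 → S3 → S3 → S2 → S0
After 5 symbols: S0.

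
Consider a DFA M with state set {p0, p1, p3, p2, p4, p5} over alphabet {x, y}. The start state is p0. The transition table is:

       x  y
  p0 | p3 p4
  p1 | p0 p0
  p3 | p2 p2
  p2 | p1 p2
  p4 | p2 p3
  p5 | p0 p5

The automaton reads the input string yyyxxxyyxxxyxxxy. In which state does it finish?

p2

Trace: p0 -y-> p4 -y-> p3 -y-> p2 -x-> p1 -x-> p0 -x-> p3 -y-> p2 -y-> p2 -x-> p1 -x-> p0 -x-> p3 -y-> p2 -x-> p1 -x-> p0 -x-> p3 -y-> p2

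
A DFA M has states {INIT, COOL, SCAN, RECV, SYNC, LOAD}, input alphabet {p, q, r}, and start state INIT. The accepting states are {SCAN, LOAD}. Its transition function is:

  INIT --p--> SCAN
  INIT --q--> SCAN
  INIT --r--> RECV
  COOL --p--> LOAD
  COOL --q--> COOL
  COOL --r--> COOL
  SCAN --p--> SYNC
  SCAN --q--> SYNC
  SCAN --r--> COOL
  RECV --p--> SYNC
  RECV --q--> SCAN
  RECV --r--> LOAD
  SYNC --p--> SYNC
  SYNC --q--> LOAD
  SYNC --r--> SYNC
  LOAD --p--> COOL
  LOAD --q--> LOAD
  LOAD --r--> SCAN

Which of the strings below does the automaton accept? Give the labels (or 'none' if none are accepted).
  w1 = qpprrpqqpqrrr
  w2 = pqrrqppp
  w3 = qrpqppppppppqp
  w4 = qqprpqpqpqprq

w1: Trace: INIT -q-> SCAN -p-> SYNC -p-> SYNC -r-> SYNC -r-> SYNC -p-> SYNC -q-> LOAD -q-> LOAD -p-> COOL -q-> COOL -r-> COOL -r-> COOL -r-> COOL  → end COOL, rejected
w2: Trace: INIT -p-> SCAN -q-> SYNC -r-> SYNC -r-> SYNC -q-> LOAD -p-> COOL -p-> LOAD -p-> COOL  → end COOL, rejected
w3: Trace: INIT -q-> SCAN -r-> COOL -p-> LOAD -q-> LOAD -p-> COOL -p-> LOAD -p-> COOL -p-> LOAD -p-> COOL -p-> LOAD -p-> COOL -p-> LOAD -q-> LOAD -p-> COOL  → end COOL, rejected
w4: Trace: INIT -q-> SCAN -q-> SYNC -p-> SYNC -r-> SYNC -p-> SYNC -q-> LOAD -p-> COOL -q-> COOL -p-> LOAD -q-> LOAD -p-> COOL -r-> COOL -q-> COOL  → end COOL, rejected

none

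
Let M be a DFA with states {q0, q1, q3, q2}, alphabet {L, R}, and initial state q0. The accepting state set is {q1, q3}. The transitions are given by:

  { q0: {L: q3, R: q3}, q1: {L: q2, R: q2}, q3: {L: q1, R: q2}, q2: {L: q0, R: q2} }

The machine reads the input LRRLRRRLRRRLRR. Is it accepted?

q0 → q3 → q2 → q2 → q0 → q3 → q2 → q2 → q0 → q3 → q2 → q2 → q0 → q3 → q2
End state q2 is not accepting.

No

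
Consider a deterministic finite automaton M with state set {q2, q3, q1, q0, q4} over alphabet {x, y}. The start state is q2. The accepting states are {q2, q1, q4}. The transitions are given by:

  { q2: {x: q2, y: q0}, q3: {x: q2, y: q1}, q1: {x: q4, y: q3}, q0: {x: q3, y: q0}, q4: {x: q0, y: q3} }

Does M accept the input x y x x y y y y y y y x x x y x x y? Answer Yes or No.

start at q2
read 'x': q2 → q2
read 'y': q2 → q0
read 'x': q0 → q3
read 'x': q3 → q2
read 'y': q2 → q0
read 'y': q0 → q0
read 'y': q0 → q0
read 'y': q0 → q0
read 'y': q0 → q0
read 'y': q0 → q0
read 'y': q0 → q0
read 'x': q0 → q3
read 'x': q3 → q2
read 'x': q2 → q2
read 'y': q2 → q0
read 'x': q0 → q3
read 'x': q3 → q2
read 'y': q2 → q0
End state q0 is not accepting.

No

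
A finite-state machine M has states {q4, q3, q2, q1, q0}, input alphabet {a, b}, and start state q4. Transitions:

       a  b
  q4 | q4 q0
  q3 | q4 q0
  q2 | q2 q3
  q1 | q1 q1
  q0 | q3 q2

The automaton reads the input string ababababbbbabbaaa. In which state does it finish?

q2

Trace: q4 -a-> q4 -b-> q0 -a-> q3 -b-> q0 -a-> q3 -b-> q0 -a-> q3 -b-> q0 -b-> q2 -b-> q3 -b-> q0 -a-> q3 -b-> q0 -b-> q2 -a-> q2 -a-> q2 -a-> q2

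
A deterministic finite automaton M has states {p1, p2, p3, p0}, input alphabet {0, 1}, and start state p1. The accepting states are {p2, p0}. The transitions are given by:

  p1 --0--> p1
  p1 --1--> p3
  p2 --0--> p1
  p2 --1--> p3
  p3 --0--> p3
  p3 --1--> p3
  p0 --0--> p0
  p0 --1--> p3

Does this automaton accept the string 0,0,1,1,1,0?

No

p1 → p1 → p1 → p3 → p3 → p3 → p3
End state p3 is not accepting.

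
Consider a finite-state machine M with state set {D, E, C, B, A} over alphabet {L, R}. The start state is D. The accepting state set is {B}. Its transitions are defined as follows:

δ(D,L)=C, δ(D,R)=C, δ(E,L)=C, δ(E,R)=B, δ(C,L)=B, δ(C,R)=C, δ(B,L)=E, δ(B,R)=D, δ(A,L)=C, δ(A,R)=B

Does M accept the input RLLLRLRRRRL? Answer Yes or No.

Yes

D → C → B → E → C → C → B → D → C → C → C → B
End state B is accepting.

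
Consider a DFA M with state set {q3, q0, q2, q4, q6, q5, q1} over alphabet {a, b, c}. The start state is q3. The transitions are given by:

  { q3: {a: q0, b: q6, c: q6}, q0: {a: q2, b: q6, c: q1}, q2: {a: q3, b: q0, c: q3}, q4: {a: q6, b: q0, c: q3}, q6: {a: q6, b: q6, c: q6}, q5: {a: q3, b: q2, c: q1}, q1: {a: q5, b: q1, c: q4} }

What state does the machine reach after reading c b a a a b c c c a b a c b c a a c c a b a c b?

q3 → q6 → q6 → q6 → q6 → q6 → q6 → q6 → q6 → q6 → q6 → q6 → q6 → q6 → q6 → q6 → q6 → q6 → q6 → q6 → q6 → q6 → q6 → q6 → q6

q6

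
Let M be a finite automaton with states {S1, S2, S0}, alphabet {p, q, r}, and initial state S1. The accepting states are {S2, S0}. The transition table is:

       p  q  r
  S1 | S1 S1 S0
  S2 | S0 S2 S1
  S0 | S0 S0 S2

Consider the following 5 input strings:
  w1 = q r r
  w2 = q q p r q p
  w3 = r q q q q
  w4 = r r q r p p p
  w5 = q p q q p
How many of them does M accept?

w1: Trace: S1 -q-> S1 -r-> S0 -r-> S2  → end S2, accepted
w2: Trace: S1 -q-> S1 -q-> S1 -p-> S1 -r-> S0 -q-> S0 -p-> S0  → end S0, accepted
w3: Trace: S1 -r-> S0 -q-> S0 -q-> S0 -q-> S0 -q-> S0  → end S0, accepted
w4: Trace: S1 -r-> S0 -r-> S2 -q-> S2 -r-> S1 -p-> S1 -p-> S1 -p-> S1  → end S1, rejected
w5: Trace: S1 -q-> S1 -p-> S1 -q-> S1 -q-> S1 -p-> S1  → end S1, rejected

3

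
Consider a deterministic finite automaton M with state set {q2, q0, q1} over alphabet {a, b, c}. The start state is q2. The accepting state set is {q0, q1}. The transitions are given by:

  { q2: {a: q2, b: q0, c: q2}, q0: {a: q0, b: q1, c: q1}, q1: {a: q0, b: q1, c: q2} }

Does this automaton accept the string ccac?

No

Trace: q2 -c-> q2 -c-> q2 -a-> q2 -c-> q2
End state q2 is not accepting.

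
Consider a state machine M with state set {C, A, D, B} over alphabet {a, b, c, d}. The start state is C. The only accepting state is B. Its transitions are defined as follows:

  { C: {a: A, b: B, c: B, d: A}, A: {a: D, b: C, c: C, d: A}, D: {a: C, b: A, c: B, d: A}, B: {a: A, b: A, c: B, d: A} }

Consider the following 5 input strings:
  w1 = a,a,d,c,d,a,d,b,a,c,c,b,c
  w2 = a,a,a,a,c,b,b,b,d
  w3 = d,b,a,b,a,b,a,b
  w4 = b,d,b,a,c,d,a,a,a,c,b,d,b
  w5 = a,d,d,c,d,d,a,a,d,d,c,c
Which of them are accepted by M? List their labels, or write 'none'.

w1:
  start at C
  read 'a': C → A
  read 'a': A → D
  read 'd': D → A
  read 'c': A → C
  read 'd': C → A
  read 'a': A → D
  read 'd': D → A
  read 'b': A → C
  read 'a': C → A
  read 'c': A → C
  read 'c': C → B
  read 'b': B → A
  read 'c': A → C
  end C, rejected
w2:
  start at C
  read 'a': C → A
  read 'a': A → D
  read 'a': D → C
  read 'a': C → A
  read 'c': A → C
  read 'b': C → B
  read 'b': B → A
  read 'b': A → C
  read 'd': C → A
  end A, rejected
w3:
  start at C
  read 'd': C → A
  read 'b': A → C
  read 'a': C → A
  read 'b': A → C
  read 'a': C → A
  read 'b': A → C
  read 'a': C → A
  read 'b': A → C
  end C, rejected
w4:
  start at C
  read 'b': C → B
  read 'd': B → A
  read 'b': A → C
  read 'a': C → A
  read 'c': A → C
  read 'd': C → A
  read 'a': A → D
  read 'a': D → C
  read 'a': C → A
  read 'c': A → C
  read 'b': C → B
  read 'd': B → A
  read 'b': A → C
  end C, rejected
w5:
  start at C
  read 'a': C → A
  read 'd': A → A
  read 'd': A → A
  read 'c': A → C
  read 'd': C → A
  read 'd': A → A
  read 'a': A → D
  read 'a': D → C
  read 'd': C → A
  read 'd': A → A
  read 'c': A → C
  read 'c': C → B
  end B, accepted

w5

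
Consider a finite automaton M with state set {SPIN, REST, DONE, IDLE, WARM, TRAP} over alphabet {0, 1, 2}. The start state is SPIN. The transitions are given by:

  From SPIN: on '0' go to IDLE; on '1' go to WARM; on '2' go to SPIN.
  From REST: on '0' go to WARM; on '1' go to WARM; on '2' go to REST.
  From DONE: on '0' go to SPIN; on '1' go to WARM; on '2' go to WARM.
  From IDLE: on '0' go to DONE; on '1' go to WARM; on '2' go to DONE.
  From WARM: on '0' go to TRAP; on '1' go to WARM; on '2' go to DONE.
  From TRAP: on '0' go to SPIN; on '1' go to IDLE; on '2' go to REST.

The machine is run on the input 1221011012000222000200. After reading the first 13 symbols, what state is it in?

DONE

SPIN → WARM → DONE → WARM → WARM → TRAP → IDLE → WARM → TRAP → IDLE → DONE → SPIN → IDLE → DONE
After 13 symbols: DONE.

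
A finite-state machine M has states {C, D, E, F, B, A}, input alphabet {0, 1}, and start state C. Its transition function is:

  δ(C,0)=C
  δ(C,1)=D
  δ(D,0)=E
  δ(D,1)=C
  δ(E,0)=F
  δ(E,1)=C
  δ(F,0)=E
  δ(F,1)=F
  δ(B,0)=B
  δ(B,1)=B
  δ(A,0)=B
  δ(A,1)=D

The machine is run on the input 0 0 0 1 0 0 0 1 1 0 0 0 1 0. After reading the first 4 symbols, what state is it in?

Trace: C -0-> C -0-> C -0-> C -1-> D
After 4 symbols: D.

D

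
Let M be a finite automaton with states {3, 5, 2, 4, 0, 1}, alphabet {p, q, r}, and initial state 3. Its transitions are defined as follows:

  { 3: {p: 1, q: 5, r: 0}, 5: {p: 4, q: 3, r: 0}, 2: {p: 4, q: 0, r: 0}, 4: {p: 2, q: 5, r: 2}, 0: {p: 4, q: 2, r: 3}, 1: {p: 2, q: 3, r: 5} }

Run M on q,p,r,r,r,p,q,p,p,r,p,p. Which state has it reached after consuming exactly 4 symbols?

start at 3
read 'q': 3 → 5
read 'p': 5 → 4
read 'r': 4 → 2
read 'r': 2 → 0
After 4 symbols: 0.

0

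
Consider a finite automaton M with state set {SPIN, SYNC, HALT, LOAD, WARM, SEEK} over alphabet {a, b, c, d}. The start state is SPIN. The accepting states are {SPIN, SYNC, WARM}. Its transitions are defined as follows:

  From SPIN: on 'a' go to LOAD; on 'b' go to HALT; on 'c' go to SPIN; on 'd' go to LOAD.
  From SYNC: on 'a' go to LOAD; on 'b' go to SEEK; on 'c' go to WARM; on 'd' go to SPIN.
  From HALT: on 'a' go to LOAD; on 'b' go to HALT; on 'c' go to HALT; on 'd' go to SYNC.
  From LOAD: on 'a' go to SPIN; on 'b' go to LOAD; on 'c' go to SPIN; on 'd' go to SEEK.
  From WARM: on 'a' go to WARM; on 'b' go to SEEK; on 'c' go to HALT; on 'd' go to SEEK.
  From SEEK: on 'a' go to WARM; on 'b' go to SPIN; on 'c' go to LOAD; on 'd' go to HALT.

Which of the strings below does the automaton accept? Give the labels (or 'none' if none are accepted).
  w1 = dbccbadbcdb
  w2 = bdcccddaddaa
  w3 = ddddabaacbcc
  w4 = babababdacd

w2, w4

w1: SPIN → LOAD → LOAD → SPIN → SPIN → HALT → LOAD → SEEK → SPIN → SPIN → LOAD → LOAD  → end LOAD, rejected
w2: SPIN → HALT → SYNC → WARM → HALT → HALT → SYNC → SPIN → LOAD → SEEK → HALT → LOAD → SPIN  → end SPIN, accepted
w3: SPIN → LOAD → SEEK → HALT → SYNC → LOAD → LOAD → SPIN → LOAD → SPIN → HALT → HALT → HALT  → end HALT, rejected
w4: SPIN → HALT → LOAD → LOAD → SPIN → HALT → LOAD → LOAD → SEEK → WARM → HALT → SYNC  → end SYNC, accepted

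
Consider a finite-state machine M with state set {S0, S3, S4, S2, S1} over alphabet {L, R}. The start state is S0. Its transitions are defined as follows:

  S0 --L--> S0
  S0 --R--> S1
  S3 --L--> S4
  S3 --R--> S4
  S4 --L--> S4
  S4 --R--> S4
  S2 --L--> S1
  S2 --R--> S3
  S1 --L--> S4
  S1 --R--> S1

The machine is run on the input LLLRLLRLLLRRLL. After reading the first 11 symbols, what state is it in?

Trace: S0 -L-> S0 -L-> S0 -L-> S0 -R-> S1 -L-> S4 -L-> S4 -R-> S4 -L-> S4 -L-> S4 -L-> S4 -R-> S4
After 11 symbols: S4.

S4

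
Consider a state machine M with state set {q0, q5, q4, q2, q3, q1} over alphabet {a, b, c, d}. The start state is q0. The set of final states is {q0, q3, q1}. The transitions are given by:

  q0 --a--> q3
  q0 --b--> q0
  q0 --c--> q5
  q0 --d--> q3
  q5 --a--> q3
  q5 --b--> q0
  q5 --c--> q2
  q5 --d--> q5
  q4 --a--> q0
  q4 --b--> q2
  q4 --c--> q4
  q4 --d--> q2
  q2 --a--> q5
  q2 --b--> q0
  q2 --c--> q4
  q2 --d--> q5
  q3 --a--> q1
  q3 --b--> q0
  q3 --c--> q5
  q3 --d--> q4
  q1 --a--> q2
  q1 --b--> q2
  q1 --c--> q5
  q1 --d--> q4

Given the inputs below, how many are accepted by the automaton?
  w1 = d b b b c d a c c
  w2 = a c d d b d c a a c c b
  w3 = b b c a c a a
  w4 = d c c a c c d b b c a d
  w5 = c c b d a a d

w1: Trace: q0 -d-> q3 -b-> q0 -b-> q0 -b-> q0 -c-> q5 -d-> q5 -a-> q3 -c-> q5 -c-> q2  → end q2, rejected
w2: Trace: q0 -a-> q3 -c-> q5 -d-> q5 -d-> q5 -b-> q0 -d-> q3 -c-> q5 -a-> q3 -a-> q1 -c-> q5 -c-> q2 -b-> q0  → end q0, accepted
w3: Trace: q0 -b-> q0 -b-> q0 -c-> q5 -a-> q3 -c-> q5 -a-> q3 -a-> q1  → end q1, accepted
w4: Trace: q0 -d-> q3 -c-> q5 -c-> q2 -a-> q5 -c-> q2 -c-> q4 -d-> q2 -b-> q0 -b-> q0 -c-> q5 -a-> q3 -d-> q4  → end q4, rejected
w5: Trace: q0 -c-> q5 -c-> q2 -b-> q0 -d-> q3 -a-> q1 -a-> q2 -d-> q5  → end q5, rejected

2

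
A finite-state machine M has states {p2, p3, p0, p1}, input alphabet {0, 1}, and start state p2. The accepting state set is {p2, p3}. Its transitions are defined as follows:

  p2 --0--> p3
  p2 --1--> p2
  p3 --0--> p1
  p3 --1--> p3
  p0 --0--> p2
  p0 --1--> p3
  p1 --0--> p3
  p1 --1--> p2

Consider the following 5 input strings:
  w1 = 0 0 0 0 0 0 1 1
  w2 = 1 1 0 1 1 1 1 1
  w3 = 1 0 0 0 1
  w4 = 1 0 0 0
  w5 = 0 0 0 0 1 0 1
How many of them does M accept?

5

w1:
  start at p2
  read '0': p2 → p3
  read '0': p3 → p1
  read '0': p1 → p3
  read '0': p3 → p1
  read '0': p1 → p3
  read '0': p3 → p1
  read '1': p1 → p2
  read '1': p2 → p2
  end p2, accepted
w2:
  start at p2
  read '1': p2 → p2
  read '1': p2 → p2
  read '0': p2 → p3
  read '1': p3 → p3
  read '1': p3 → p3
  read '1': p3 → p3
  read '1': p3 → p3
  read '1': p3 → p3
  end p3, accepted
w3:
  start at p2
  read '1': p2 → p2
  read '0': p2 → p3
  read '0': p3 → p1
  read '0': p1 → p3
  read '1': p3 → p3
  end p3, accepted
w4:
  start at p2
  read '1': p2 → p2
  read '0': p2 → p3
  read '0': p3 → p1
  read '0': p1 → p3
  end p3, accepted
w5:
  start at p2
  read '0': p2 → p3
  read '0': p3 → p1
  read '0': p1 → p3
  read '0': p3 → p1
  read '1': p1 → p2
  read '0': p2 → p3
  read '1': p3 → p3
  end p3, accepted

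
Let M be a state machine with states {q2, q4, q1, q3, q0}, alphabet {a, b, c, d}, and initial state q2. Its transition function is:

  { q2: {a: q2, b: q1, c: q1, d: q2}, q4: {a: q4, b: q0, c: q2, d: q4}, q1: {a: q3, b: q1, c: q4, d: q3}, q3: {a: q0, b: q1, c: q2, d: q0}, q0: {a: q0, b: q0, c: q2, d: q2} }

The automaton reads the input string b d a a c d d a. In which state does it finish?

start at q2
read 'b': q2 → q1
read 'd': q1 → q3
read 'a': q3 → q0
read 'a': q0 → q0
read 'c': q0 → q2
read 'd': q2 → q2
read 'd': q2 → q2
read 'a': q2 → q2

q2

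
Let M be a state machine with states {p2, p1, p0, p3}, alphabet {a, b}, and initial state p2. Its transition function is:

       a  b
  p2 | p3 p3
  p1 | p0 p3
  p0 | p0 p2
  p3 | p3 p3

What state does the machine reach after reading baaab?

Trace: p2 -b-> p3 -a-> p3 -a-> p3 -a-> p3 -b-> p3

p3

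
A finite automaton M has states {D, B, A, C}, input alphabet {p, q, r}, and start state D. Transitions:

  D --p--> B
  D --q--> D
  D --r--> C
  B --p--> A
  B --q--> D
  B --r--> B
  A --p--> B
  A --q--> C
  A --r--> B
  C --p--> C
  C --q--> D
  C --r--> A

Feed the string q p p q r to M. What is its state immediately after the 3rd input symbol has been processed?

A

start at D
read 'q': D → D
read 'p': D → B
read 'p': B → A
After 3 symbols: A.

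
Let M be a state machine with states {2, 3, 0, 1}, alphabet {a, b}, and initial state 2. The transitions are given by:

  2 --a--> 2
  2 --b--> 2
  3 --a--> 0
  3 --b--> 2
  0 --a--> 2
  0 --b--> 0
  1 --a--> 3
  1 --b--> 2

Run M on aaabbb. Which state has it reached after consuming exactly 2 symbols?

Trace: 2 -a-> 2 -a-> 2
After 2 symbols: 2.

2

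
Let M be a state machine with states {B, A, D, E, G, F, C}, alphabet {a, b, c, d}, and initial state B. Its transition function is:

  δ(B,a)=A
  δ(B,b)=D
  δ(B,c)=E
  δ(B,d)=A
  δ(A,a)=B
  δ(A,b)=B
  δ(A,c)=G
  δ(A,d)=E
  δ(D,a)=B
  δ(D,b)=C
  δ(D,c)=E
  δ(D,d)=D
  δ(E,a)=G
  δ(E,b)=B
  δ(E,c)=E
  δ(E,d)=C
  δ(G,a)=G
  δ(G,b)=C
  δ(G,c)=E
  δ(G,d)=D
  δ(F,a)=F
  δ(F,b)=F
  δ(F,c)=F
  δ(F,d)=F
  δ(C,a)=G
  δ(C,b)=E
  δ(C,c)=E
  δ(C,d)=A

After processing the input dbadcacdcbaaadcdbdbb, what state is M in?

B

Trace: B -d-> A -b-> B -a-> A -d-> E -c-> E -a-> G -c-> E -d-> C -c-> E -b-> B -a-> A -a-> B -a-> A -d-> E -c-> E -d-> C -b-> E -d-> C -b-> E -b-> B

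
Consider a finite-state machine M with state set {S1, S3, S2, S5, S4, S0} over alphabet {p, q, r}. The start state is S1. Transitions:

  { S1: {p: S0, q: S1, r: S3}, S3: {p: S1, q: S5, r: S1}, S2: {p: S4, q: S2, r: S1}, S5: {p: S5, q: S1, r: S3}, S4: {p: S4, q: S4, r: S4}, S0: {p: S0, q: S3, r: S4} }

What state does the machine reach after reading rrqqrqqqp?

S0

S1 → S3 → S1 → S1 → S1 → S3 → S5 → S1 → S1 → S0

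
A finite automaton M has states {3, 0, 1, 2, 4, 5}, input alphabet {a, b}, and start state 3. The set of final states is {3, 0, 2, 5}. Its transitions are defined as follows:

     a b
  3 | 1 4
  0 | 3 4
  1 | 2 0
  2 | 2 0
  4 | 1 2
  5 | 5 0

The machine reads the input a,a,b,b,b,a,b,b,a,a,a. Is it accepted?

Yes

Trace: 3 -a-> 1 -a-> 2 -b-> 0 -b-> 4 -b-> 2 -a-> 2 -b-> 0 -b-> 4 -a-> 1 -a-> 2 -a-> 2
End state 2 is accepting.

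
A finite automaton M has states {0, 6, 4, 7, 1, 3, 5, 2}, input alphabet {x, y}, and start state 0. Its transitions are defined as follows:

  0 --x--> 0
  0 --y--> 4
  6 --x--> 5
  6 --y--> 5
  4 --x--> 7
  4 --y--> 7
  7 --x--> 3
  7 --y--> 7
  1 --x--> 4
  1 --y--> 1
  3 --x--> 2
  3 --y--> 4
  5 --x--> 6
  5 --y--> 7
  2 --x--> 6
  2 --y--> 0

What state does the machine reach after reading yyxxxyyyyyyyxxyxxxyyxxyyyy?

start at 0
read 'y': 0 → 4
read 'y': 4 → 7
read 'x': 7 → 3
read 'x': 3 → 2
read 'x': 2 → 6
read 'y': 6 → 5
read 'y': 5 → 7
read 'y': 7 → 7
read 'y': 7 → 7
read 'y': 7 → 7
read 'y': 7 → 7
read 'y': 7 → 7
read 'x': 7 → 3
read 'x': 3 → 2
read 'y': 2 → 0
read 'x': 0 → 0
read 'x': 0 → 0
read 'x': 0 → 0
read 'y': 0 → 4
read 'y': 4 → 7
read 'x': 7 → 3
read 'x': 3 → 2
read 'y': 2 → 0
read 'y': 0 → 4
read 'y': 4 → 7
read 'y': 7 → 7

7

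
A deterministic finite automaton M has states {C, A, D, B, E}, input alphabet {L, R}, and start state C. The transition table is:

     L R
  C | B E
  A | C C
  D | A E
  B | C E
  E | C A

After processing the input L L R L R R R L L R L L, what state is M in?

B

start at C
read 'L': C → B
read 'L': B → C
read 'R': C → E
read 'L': E → C
read 'R': C → E
read 'R': E → A
read 'R': A → C
read 'L': C → B
read 'L': B → C
read 'R': C → E
read 'L': E → C
read 'L': C → B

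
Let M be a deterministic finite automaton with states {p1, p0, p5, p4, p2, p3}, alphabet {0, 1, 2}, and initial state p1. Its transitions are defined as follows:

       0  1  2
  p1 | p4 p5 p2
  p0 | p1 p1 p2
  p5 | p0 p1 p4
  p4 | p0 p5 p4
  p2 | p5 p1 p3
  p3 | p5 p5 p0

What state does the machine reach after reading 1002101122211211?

p1 → p5 → p0 → p1 → p2 → p1 → p4 → p5 → p1 → p2 → p3 → p0 → p1 → p5 → p4 → p5 → p1

p1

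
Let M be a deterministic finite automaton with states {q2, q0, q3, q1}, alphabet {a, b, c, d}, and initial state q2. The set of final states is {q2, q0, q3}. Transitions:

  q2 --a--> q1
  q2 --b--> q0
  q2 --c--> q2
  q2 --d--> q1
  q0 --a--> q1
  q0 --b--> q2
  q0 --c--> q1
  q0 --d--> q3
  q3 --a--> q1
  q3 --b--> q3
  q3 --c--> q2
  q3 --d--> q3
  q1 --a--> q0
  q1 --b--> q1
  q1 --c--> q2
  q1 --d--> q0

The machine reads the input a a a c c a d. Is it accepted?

start at q2
read 'a': q2 → q1
read 'a': q1 → q0
read 'a': q0 → q1
read 'c': q1 → q2
read 'c': q2 → q2
read 'a': q2 → q1
read 'd': q1 → q0
End state q0 is accepting.

Yes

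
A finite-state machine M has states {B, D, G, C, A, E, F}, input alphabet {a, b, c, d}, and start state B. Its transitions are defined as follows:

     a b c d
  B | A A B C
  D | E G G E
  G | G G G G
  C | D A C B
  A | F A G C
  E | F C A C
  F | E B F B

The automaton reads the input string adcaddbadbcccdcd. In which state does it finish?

start at B
read 'a': B → A
read 'd': A → C
read 'c': C → C
read 'a': C → D
read 'd': D → E
read 'd': E → C
read 'b': C → A
read 'a': A → F
read 'd': F → B
read 'b': B → A
read 'c': A → G
read 'c': G → G
read 'c': G → G
read 'd': G → G
read 'c': G → G
read 'd': G → G

G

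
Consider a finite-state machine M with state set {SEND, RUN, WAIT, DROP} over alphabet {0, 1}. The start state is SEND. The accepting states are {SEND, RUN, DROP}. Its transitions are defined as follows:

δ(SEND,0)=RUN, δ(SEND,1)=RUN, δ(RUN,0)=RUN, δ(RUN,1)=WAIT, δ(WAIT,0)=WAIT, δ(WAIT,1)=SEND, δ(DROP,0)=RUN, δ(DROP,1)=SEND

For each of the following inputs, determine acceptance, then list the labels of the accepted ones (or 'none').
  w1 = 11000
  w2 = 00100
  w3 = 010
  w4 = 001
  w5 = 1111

w1: SEND → RUN → WAIT → WAIT → WAIT → WAIT  → end WAIT, rejected
w2: SEND → RUN → RUN → WAIT → WAIT → WAIT  → end WAIT, rejected
w3: SEND → RUN → WAIT → WAIT  → end WAIT, rejected
w4: SEND → RUN → RUN → WAIT  → end WAIT, rejected
w5: SEND → RUN → WAIT → SEND → RUN  → end RUN, accepted

w5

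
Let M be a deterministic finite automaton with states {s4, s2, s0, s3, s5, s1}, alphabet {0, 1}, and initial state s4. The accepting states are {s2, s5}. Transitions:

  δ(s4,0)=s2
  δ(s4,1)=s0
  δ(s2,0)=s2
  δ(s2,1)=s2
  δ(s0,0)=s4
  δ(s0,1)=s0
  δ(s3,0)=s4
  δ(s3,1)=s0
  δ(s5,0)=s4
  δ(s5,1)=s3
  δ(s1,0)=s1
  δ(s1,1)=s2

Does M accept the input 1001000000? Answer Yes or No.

Yes

start at s4
read '1': s4 → s0
read '0': s0 → s4
read '0': s4 → s2
read '1': s2 → s2
read '0': s2 → s2
read '0': s2 → s2
read '0': s2 → s2
read '0': s2 → s2
read '0': s2 → s2
read '0': s2 → s2
End state s2 is accepting.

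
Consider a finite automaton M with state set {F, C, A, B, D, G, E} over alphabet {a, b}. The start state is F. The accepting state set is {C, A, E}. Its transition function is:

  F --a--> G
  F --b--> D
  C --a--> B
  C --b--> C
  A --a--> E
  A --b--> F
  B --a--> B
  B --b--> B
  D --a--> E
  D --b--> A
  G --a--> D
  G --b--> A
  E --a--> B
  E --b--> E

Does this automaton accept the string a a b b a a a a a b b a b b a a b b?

No

F → G → D → A → F → G → D → E → B → B → B → B → B → B → B → B → B → B → B
End state B is not accepting.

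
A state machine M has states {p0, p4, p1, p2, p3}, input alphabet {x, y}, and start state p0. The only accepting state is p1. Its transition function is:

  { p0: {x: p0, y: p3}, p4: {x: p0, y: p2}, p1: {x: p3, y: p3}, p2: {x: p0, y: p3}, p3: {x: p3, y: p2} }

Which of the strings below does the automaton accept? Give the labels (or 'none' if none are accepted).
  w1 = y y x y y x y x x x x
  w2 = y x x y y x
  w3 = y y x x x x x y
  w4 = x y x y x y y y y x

none

w1: p0 → p3 → p2 → p0 → p3 → p2 → p0 → p3 → p3 → p3 → p3 → p3  → end p3, rejected
w2: p0 → p3 → p3 → p3 → p2 → p3 → p3  → end p3, rejected
w3: p0 → p3 → p2 → p0 → p0 → p0 → p0 → p0 → p3  → end p3, rejected
w4: p0 → p0 → p3 → p3 → p2 → p0 → p3 → p2 → p3 → p2 → p0  → end p0, rejected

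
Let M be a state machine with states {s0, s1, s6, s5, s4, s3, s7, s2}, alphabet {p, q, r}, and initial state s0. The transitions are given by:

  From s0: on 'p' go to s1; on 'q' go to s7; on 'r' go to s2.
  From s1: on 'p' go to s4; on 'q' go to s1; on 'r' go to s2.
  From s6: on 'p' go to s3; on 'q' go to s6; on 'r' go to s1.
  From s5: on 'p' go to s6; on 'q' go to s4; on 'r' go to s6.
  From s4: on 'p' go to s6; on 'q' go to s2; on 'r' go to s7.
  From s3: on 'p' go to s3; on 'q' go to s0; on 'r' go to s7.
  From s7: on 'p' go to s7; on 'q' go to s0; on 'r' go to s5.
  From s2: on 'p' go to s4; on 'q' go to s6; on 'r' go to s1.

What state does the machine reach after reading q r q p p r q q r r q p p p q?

start at s0
read 'q': s0 → s7
read 'r': s7 → s5
read 'q': s5 → s4
read 'p': s4 → s6
read 'p': s6 → s3
read 'r': s3 → s7
read 'q': s7 → s0
read 'q': s0 → s7
read 'r': s7 → s5
read 'r': s5 → s6
read 'q': s6 → s6
read 'p': s6 → s3
read 'p': s3 → s3
read 'p': s3 → s3
read 'q': s3 → s0

s0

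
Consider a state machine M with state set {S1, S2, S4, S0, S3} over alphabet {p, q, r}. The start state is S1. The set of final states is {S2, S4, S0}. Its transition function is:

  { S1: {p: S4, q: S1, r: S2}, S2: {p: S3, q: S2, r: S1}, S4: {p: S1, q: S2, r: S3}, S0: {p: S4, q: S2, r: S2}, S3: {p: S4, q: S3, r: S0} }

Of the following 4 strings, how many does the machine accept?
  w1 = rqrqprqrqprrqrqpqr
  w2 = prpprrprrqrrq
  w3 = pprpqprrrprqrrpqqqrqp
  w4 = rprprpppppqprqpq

1

w1: S1 → S2 → S2 → S1 → S1 → S4 → S3 → S3 → S0 → S2 → S3 → S0 → S2 → S2 → S1 → S1 → S4 → S2 → S1  → end S1, rejected
w2: S1 → S4 → S3 → S4 → S1 → S2 → S1 → S4 → S3 → S0 → S2 → S1 → S2 → S2  → end S2, accepted
w3: S1 → S4 → S1 → S2 → S3 → S3 → S4 → S3 → S0 → S2 → S3 → S0 → S2 → S1 → S2 → S3 → S3 → S3 → S3 → S0 → S2 → S3  → end S3, rejected
w4: S1 → S2 → S3 → S0 → S4 → S3 → S4 → S1 → S4 → S1 → S4 → S2 → S3 → S0 → S2 → S3 → S3  → end S3, rejected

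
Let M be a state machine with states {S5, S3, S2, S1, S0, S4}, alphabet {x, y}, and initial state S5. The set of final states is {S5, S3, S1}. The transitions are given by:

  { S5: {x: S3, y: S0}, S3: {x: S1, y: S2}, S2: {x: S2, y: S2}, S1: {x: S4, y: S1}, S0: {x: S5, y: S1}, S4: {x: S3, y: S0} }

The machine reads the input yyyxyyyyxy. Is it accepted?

No

Trace: S5 -y-> S0 -y-> S1 -y-> S1 -x-> S4 -y-> S0 -y-> S1 -y-> S1 -y-> S1 -x-> S4 -y-> S0
End state S0 is not accepting.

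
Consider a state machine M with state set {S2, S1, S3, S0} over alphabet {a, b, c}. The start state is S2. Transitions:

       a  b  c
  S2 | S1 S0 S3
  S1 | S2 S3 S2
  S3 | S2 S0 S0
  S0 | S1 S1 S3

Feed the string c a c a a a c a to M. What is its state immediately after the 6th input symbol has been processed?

S2 → S3 → S2 → S3 → S2 → S1 → S2
After 6 symbols: S2.

S2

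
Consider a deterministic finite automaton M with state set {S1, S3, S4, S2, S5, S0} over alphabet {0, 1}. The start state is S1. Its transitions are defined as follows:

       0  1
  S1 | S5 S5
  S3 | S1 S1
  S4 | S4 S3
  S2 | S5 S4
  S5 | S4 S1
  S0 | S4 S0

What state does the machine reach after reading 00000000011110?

S5

start at S1
read '0': S1 → S5
read '0': S5 → S4
read '0': S4 → S4
read '0': S4 → S4
read '0': S4 → S4
read '0': S4 → S4
read '0': S4 → S4
read '0': S4 → S4
read '0': S4 → S4
read '1': S4 → S3
read '1': S3 → S1
read '1': S1 → S5
read '1': S5 → S1
read '0': S1 → S5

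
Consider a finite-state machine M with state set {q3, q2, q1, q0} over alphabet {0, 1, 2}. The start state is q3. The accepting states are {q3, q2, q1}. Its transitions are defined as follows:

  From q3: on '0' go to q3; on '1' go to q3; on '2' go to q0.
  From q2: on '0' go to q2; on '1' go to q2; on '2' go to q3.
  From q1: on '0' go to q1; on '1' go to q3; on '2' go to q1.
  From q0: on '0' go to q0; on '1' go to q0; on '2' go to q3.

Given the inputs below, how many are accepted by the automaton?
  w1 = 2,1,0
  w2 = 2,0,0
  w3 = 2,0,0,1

0

w1:
  start at q3
  read '2': q3 → q0
  read '1': q0 → q0
  read '0': q0 → q0
  end q0, rejected
w2:
  start at q3
  read '2': q3 → q0
  read '0': q0 → q0
  read '0': q0 → q0
  end q0, rejected
w3:
  start at q3
  read '2': q3 → q0
  read '0': q0 → q0
  read '0': q0 → q0
  read '1': q0 → q0
  end q0, rejected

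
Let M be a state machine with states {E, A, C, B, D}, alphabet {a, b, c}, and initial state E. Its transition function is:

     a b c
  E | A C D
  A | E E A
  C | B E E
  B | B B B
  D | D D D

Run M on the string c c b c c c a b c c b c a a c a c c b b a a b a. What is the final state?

D

Trace: E -c-> D -c-> D -b-> D -c-> D -c-> D -c-> D -a-> D -b-> D -c-> D -c-> D -b-> D -c-> D -a-> D -a-> D -c-> D -a-> D -c-> D -c-> D -b-> D -b-> D -a-> D -a-> D -b-> D -a-> D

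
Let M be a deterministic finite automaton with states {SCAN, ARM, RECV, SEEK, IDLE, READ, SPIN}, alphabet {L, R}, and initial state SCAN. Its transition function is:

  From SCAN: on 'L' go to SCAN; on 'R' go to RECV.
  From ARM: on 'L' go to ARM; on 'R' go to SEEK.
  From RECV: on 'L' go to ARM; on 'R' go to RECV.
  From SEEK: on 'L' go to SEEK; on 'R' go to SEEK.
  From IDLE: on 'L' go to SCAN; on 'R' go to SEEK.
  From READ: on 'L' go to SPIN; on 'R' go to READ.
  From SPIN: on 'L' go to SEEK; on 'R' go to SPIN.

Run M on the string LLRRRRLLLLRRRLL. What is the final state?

Trace: SCAN -L-> SCAN -L-> SCAN -R-> RECV -R-> RECV -R-> RECV -R-> RECV -L-> ARM -L-> ARM -L-> ARM -L-> ARM -R-> SEEK -R-> SEEK -R-> SEEK -L-> SEEK -L-> SEEK

SEEK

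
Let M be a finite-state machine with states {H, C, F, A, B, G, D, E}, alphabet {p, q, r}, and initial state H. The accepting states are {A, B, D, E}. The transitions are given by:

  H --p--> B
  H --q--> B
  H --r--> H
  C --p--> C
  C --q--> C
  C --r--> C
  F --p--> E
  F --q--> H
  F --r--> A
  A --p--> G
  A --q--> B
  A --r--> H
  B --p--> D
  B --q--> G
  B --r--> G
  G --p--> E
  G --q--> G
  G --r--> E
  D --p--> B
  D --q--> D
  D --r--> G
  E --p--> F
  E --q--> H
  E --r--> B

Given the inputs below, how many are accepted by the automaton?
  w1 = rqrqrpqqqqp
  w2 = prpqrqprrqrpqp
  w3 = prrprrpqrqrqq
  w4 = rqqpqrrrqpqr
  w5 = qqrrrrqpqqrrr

w1: H → H → B → G → G → E → F → H → B → G → G → E  → end E, accepted
w2: H → B → G → E → H → H → B → D → G → E → H → H → B → G → E  → end E, accepted
w3: H → B → G → E → F → A → H → B → G → E → H → H → B → G  → end G, rejected
w4: H → H → B → G → E → H → H → H → H → B → D → D → G  → end G, rejected
w5: H → B → G → E → B → G → E → H → B → G → G → E → B → G  → end G, rejected

2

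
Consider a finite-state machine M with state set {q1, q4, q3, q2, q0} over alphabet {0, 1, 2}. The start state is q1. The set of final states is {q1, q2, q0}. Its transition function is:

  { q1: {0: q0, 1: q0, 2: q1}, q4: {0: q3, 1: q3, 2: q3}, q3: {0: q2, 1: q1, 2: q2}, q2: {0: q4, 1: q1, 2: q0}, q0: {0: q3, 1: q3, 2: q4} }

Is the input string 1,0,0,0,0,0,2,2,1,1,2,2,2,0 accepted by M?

Yes

start at q1
read '1': q1 → q0
read '0': q0 → q3
read '0': q3 → q2
read '0': q2 → q4
read '0': q4 → q3
read '0': q3 → q2
read '2': q2 → q0
read '2': q0 → q4
read '1': q4 → q3
read '1': q3 → q1
read '2': q1 → q1
read '2': q1 → q1
read '2': q1 → q1
read '0': q1 → q0
End state q0 is accepting.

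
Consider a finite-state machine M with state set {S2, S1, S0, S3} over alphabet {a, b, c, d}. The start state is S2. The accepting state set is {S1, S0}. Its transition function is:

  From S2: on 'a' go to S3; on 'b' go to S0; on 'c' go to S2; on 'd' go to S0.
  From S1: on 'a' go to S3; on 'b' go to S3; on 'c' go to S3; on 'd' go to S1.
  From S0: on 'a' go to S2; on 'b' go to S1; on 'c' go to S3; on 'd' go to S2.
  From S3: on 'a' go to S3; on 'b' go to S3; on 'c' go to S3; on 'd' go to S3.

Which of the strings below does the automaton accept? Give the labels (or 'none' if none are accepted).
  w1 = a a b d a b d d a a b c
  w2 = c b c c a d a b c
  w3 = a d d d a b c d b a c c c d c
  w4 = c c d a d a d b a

w1: Trace: S2 -a-> S3 -a-> S3 -b-> S3 -d-> S3 -a-> S3 -b-> S3 -d-> S3 -d-> S3 -a-> S3 -a-> S3 -b-> S3 -c-> S3  → end S3, rejected
w2: Trace: S2 -c-> S2 -b-> S0 -c-> S3 -c-> S3 -a-> S3 -d-> S3 -a-> S3 -b-> S3 -c-> S3  → end S3, rejected
w3: Trace: S2 -a-> S3 -d-> S3 -d-> S3 -d-> S3 -a-> S3 -b-> S3 -c-> S3 -d-> S3 -b-> S3 -a-> S3 -c-> S3 -c-> S3 -c-> S3 -d-> S3 -c-> S3  → end S3, rejected
w4: Trace: S2 -c-> S2 -c-> S2 -d-> S0 -a-> S2 -d-> S0 -a-> S2 -d-> S0 -b-> S1 -a-> S3  → end S3, rejected

none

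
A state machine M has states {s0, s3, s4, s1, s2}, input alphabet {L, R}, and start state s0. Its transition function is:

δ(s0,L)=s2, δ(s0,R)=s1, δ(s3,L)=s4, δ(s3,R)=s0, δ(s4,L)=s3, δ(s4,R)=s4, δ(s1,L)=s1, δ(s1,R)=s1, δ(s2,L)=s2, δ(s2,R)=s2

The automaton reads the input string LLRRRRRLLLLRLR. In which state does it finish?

s2

start at s0
read 'L': s0 → s2
read 'L': s2 → s2
read 'R': s2 → s2
read 'R': s2 → s2
read 'R': s2 → s2
read 'R': s2 → s2
read 'R': s2 → s2
read 'L': s2 → s2
read 'L': s2 → s2
read 'L': s2 → s2
read 'L': s2 → s2
read 'R': s2 → s2
read 'L': s2 → s2
read 'R': s2 → s2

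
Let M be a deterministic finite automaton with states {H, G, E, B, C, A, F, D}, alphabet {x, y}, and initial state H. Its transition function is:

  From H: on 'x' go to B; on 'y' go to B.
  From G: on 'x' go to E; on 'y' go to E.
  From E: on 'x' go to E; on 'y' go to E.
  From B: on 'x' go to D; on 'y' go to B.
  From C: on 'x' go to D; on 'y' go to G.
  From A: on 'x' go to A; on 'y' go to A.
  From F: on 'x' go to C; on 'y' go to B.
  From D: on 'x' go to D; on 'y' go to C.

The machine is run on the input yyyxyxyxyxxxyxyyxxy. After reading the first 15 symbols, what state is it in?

C

start at H
read 'y': H → B
read 'y': B → B
read 'y': B → B
read 'x': B → D
read 'y': D → C
read 'x': C → D
read 'y': D → C
read 'x': C → D
read 'y': D → C
read 'x': C → D
read 'x': D → D
read 'x': D → D
read 'y': D → C
read 'x': C → D
read 'y': D → C
After 15 symbols: C.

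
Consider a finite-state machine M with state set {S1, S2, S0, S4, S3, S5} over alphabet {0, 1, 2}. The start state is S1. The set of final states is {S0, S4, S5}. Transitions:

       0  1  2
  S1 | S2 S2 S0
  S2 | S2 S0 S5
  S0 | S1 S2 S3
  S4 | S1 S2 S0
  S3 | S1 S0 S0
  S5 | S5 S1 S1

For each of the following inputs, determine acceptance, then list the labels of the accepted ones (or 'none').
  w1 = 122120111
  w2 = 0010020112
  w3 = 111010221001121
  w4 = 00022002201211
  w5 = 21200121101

w1:
  start at S1
  read '1': S1 → S2
  read '2': S2 → S5
  read '2': S5 → S1
  read '1': S1 → S2
  read '2': S2 → S5
  read '0': S5 → S5
  read '1': S5 → S1
  read '1': S1 → S2
  read '1': S2 → S0
  end S0, accepted
w2:
  start at S1
  read '0': S1 → S2
  read '0': S2 → S2
  read '1': S2 → S0
  read '0': S0 → S1
  read '0': S1 → S2
  read '2': S2 → S5
  read '0': S5 → S5
  read '1': S5 → S1
  read '1': S1 → S2
  read '2': S2 → S5
  end S5, accepted
w3:
  start at S1
  read '1': S1 → S2
  read '1': S2 → S0
  read '1': S0 → S2
  read '0': S2 → S2
  read '1': S2 → S0
  read '0': S0 → S1
  read '2': S1 → S0
  read '2': S0 → S3
  read '1': S3 → S0
  read '0': S0 → S1
  read '0': S1 → S2
  read '1': S2 → S0
  read '1': S0 → S2
  read '2': S2 → S5
  read '1': S5 → S1
  end S1, rejected
w4:
  start at S1
  read '0': S1 → S2
  read '0': S2 → S2
  read '0': S2 → S2
  read '2': S2 → S5
  read '2': S5 → S1
  read '0': S1 → S2
  read '0': S2 → S2
  read '2': S2 → S5
  read '2': S5 → S1
  read '0': S1 → S2
  read '1': S2 → S0
  read '2': S0 → S3
  read '1': S3 → S0
  read '1': S0 → S2
  end S2, rejected
w5:
  start at S1
  read '2': S1 → S0
  read '1': S0 → S2
  read '2': S2 → S5
  read '0': S5 → S5
  read '0': S5 → S5
  read '1': S5 → S1
  read '2': S1 → S0
  read '1': S0 → S2
  read '1': S2 → S0
  read '0': S0 → S1
  read '1': S1 → S2
  end S2, rejected

w1, w2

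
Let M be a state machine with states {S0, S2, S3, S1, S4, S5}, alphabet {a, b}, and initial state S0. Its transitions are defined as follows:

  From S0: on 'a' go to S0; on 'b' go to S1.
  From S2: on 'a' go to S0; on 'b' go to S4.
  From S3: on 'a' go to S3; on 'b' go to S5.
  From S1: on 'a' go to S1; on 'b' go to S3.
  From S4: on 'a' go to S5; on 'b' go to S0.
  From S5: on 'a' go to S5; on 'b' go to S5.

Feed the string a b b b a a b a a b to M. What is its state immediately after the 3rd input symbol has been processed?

start at S0
read 'a': S0 → S0
read 'b': S0 → S1
read 'b': S1 → S3
After 3 symbols: S3.

S3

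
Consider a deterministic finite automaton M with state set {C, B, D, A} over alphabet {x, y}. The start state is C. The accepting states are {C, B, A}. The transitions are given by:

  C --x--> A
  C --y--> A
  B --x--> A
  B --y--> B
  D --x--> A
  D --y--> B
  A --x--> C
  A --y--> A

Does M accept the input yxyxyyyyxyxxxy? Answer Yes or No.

start at C
read 'y': C → A
read 'x': A → C
read 'y': C → A
read 'x': A → C
read 'y': C → A
read 'y': A → A
read 'y': A → A
read 'y': A → A
read 'x': A → C
read 'y': C → A
read 'x': A → C
read 'x': C → A
read 'x': A → C
read 'y': C → A
End state A is accepting.

Yes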